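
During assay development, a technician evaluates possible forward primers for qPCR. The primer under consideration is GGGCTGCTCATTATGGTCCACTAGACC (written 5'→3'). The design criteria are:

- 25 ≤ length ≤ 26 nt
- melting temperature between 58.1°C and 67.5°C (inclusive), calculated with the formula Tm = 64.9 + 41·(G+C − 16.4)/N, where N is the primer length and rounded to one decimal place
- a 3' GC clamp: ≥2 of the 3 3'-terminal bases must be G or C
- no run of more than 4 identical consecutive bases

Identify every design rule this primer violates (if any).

Base counts: A=5, T=7, G=7, C=8 (length 27).
length: length 27, outside 25–26 ✗
Tm: Tm = 64.9 + 41·(15 − 16.4)/27 = 62.8°C ✓
GC clamp: 3' end ACC has 2 G/C ✓
homopolymer run: longest run = 3 ✓

Fails: length.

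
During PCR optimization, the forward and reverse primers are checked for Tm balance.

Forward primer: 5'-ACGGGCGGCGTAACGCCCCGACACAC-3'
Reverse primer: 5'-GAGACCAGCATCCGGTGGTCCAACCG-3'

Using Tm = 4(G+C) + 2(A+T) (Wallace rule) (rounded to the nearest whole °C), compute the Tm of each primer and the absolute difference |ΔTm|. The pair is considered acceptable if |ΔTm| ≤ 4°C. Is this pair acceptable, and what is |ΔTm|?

|ΔTm| = 4°C; the pair is acceptable.

Forward: A=6 T=1 G=8 C=11 → Tm = 2·7 + 4·19 = 90°C.
Reverse: A=6 T=3 G=8 C=9 → Tm = 2·9 + 4·17 = 86°C.
|ΔTm| = |90 − 86| = 4°C, ≤ 4°C.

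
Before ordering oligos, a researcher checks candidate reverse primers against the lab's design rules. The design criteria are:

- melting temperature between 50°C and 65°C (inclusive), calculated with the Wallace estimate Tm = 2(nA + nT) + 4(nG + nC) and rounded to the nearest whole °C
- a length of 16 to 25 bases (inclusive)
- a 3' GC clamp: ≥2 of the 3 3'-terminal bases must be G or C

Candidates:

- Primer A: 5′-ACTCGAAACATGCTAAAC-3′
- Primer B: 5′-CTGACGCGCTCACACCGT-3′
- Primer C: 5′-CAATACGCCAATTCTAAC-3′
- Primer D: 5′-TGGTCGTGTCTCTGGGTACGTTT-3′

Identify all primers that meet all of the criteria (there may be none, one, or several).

Primer A (18 nt, A=8 T=3 G=2 C=5): Tm = 2·11 + 4·7 = 50°C ✓; length 18 ✓; 3' end AAC has 1 G/C, need ≥2 ✗ — fails.
Primer B (18 nt, A=3 T=3 G=4 C=8): Tm = 2·6 + 4·12 = 60°C ✓; length 18 ✓; 3' end CGT has 2 G/C ✓ — passes.
Primer C (18 nt, A=7 T=4 G=1 C=6): Tm = 2·11 + 4·7 = 50°C ✓; length 18 ✓; 3' end AAC has 1 G/C, need ≥2 ✗ — fails.
Primer D (23 nt, A=1 T=10 G=8 C=4): Tm = 2·11 + 4·12 = 70°C, outside 50–65°C ✗; length 23 ✓; 3' end TTT has 0 G/C, need ≥2 ✗ — fails.

Primer B only.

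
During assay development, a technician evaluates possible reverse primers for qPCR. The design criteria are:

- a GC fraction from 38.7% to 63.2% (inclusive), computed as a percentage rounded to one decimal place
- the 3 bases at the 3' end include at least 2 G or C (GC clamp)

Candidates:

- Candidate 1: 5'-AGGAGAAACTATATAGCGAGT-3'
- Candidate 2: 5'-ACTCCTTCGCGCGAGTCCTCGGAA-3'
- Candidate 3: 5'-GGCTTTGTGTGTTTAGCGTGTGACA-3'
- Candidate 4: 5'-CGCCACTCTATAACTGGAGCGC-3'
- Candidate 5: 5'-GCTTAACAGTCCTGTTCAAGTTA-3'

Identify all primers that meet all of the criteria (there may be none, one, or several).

Candidate 4 only.

Candidate 1 (21 nt, A=9 T=4 G=6 C=2): GC 8/21 = 38.1%, outside 38.7–63.2% ✗; 3' end AGT has 1 G/C, need ≥2 ✗ — fails.
Candidate 2 (24 nt, A=4 T=5 G=6 C=9): GC 15/24 = 62.5% ✓; 3' end GAA has 1 G/C, need ≥2 ✗ — fails.
Candidate 3 (25 nt, A=3 T=10 G=9 C=3): GC 12/25 = 48.0% ✓; 3' end ACA has 1 G/C, need ≥2 ✗ — fails.
Candidate 4 (22 nt, A=5 T=4 G=5 C=8): GC 13/22 = 59.1% ✓; 3' end CGC has 3 G/C ✓ — passes.
Candidate 5 (23 nt, A=6 T=8 G=4 C=5): GC 9/23 = 39.1% ✓; 3' end TTA has 0 G/C, need ≥2 ✗ — fails.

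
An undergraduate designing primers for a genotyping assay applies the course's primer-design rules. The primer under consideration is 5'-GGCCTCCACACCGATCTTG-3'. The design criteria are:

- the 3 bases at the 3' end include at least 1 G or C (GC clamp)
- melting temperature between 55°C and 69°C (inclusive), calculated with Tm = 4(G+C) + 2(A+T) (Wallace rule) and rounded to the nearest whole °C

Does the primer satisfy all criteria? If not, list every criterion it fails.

Base counts: A=3, T=4, G=4, C=8 (length 19).
GC clamp: 3' end TTG has 1 G/C ✓
Tm: Tm = 2·7 + 4·12 = 62°C ✓

Meets all criteria.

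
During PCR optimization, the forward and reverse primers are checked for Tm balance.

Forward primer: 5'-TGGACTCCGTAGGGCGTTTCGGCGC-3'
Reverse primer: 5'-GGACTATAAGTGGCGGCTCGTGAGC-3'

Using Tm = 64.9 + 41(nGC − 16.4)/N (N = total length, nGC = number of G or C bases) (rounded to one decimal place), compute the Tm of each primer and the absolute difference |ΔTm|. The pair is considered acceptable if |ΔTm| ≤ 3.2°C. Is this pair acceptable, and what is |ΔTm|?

Forward: G+C = 17, N = 25 → Tm = 64.9 + 41·(17 − 16.4)/25 = 65.9°C.
Reverse: G+C = 15, N = 25 → Tm = 64.9 + 41·(15 − 16.4)/25 = 62.6°C.
|ΔTm| = |65.9 − 62.6| = 3.3°C, > 3.2°C.

|ΔTm| = 3.3°C; the pair is not acceptable.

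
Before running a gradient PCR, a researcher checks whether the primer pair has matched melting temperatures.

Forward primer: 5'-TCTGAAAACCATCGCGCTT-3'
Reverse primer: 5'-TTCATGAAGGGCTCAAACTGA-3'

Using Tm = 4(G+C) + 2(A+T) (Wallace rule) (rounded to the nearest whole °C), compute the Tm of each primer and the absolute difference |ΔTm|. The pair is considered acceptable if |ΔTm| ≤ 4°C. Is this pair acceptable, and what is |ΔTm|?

|ΔTm| = 4°C; the pair is acceptable.

Forward: A=5 T=5 G=3 C=6 → Tm = 2·10 + 4·9 = 56°C.
Reverse: A=7 T=5 G=5 C=4 → Tm = 2·12 + 4·9 = 60°C.
|ΔTm| = |56 − 60| = 4°C, ≤ 4°C.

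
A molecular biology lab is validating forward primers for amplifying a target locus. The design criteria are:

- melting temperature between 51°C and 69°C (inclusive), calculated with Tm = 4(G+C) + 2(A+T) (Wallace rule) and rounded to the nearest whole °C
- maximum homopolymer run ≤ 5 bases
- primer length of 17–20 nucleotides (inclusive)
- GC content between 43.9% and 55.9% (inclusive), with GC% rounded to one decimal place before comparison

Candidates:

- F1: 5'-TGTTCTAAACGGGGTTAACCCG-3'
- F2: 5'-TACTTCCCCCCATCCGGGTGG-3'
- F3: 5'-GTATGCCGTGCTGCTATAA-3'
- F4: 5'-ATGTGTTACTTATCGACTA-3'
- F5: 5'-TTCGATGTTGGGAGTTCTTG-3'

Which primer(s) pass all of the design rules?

F1 (22 nt, A=5 T=6 G=6 C=5): Tm = 2·11 + 4·11 = 66°C ✓; longest run = 4 ✓; length 22, outside 17–20 ✗; GC 11/22 = 50.0% ✓ — fails.
F2 (21 nt, A=2 T=5 G=5 C=9): Tm = 2·7 + 4·14 = 70°C, outside 51–69°C ✗; longest run = 6, exceeds 5 ✗; length 21, outside 17–20 ✗; GC 14/21 = 66.7%, outside 43.9–55.9% ✗ — fails.
F3 (19 nt, A=4 T=6 G=5 C=4): Tm = 2·10 + 4·9 = 56°C ✓; longest run = 2 ✓; length 19 ✓; GC 9/19 = 47.4% ✓ — passes.
F4 (19 nt, A=5 T=8 G=3 C=3): Tm = 2·13 + 4·6 = 50°C, outside 51–69°C ✗; longest run = 2 ✓; length 19 ✓; GC 6/19 = 31.6%, outside 43.9–55.9% ✗ — fails.
F5 (20 nt, A=2 T=9 G=7 C=2): Tm = 2·11 + 4·9 = 58°C ✓; longest run = 3 ✓; length 20 ✓; GC 9/20 = 45.0% ✓ — passes.

F3 and F5.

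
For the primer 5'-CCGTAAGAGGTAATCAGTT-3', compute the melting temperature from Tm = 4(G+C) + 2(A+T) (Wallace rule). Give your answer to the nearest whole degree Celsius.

54°C

Base counts: A=6, T=5, G=5, C=3 (length 19).
Tm = 2·(6+5) + 4·(5+3) = 2·11 + 4·8 = 22 + 32 = 54°C.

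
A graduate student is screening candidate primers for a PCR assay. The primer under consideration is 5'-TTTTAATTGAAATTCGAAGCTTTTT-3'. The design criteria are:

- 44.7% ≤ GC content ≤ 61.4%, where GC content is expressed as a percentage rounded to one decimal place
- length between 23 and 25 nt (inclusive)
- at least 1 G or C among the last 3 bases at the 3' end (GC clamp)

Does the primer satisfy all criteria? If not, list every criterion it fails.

Fails: GC content, GC clamp.

Base counts: A=7, T=13, G=3, C=2 (length 25).
GC content: GC 5/25 = 20.0%, outside 44.7–61.4% ✗
length: length 25 ✓
GC clamp: 3' end TTT has 0 G/C, need ≥1 ✗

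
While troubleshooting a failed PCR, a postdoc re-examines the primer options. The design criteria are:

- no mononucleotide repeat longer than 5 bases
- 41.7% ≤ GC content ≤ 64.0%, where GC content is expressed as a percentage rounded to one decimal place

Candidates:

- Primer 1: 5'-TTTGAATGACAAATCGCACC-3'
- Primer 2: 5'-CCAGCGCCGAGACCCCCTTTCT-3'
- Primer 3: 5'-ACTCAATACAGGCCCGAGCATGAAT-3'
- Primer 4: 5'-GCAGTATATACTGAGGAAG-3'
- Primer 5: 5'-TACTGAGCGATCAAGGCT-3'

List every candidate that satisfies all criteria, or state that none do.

Primer 3, Primer 4 and Primer 5.

Primer 1 (20 nt, A=7 T=5 G=3 C=5): longest run = 3 ✓; GC 8/20 = 40.0%, outside 41.7–64.0% ✗ — fails.
Primer 2 (22 nt, A=3 T=4 G=4 C=11): longest run = 5 ✓; GC 15/22 = 68.2%, outside 41.7–64.0% ✗ — fails.
Primer 3 (25 nt, A=9 T=4 G=5 C=7): longest run = 3 ✓; GC 12/25 = 48.0% ✓ — passes.
Primer 4 (19 nt, A=7 T=4 G=6 C=2): longest run = 2 ✓; GC 8/19 = 42.1% ✓ — passes.
Primer 5 (18 nt, A=5 T=4 G=5 C=4): longest run = 2 ✓; GC 9/18 = 50.0% ✓ — passes.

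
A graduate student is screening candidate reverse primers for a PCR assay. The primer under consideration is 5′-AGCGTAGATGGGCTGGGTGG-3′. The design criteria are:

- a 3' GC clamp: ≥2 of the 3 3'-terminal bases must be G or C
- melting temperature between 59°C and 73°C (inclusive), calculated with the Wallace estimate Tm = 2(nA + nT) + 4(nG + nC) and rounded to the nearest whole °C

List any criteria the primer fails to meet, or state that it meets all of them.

Base counts: A=3, T=4, G=11, C=2 (length 20).
GC clamp: 3' end TGG has 2 G/C ✓
Tm: Tm = 2·7 + 4·13 = 66°C ✓

Meets all criteria.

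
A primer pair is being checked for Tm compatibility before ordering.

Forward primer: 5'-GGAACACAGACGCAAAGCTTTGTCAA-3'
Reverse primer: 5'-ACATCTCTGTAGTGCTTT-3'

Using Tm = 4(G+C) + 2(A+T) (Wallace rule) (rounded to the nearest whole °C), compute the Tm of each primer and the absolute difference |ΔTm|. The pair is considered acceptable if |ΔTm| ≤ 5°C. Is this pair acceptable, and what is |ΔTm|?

|ΔTm| = 26°C; the pair is not acceptable.

Forward: A=10 T=4 G=6 C=6 → Tm = 2·14 + 4·12 = 76°C.
Reverse: A=3 T=8 G=3 C=4 → Tm = 2·11 + 4·7 = 50°C.
|ΔTm| = |76 − 50| = 26°C, > 5°C.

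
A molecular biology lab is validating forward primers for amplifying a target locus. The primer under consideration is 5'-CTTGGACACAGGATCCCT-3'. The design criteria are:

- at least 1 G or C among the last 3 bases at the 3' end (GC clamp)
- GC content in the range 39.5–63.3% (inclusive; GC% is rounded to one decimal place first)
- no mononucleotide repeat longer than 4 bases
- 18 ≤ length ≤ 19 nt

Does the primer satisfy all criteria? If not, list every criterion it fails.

Meets all criteria.

Base counts: A=4, T=4, G=4, C=6 (length 18).
GC clamp: 3' end CCT has 2 G/C ✓
GC content: GC 10/18 = 55.6% ✓
homopolymer run: longest run = 3 ✓
length: length 18 ✓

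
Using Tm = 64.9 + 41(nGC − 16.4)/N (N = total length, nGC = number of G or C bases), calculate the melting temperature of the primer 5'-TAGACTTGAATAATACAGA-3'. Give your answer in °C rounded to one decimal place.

Base counts: A=9, T=5, G=3, C=2; G+C = 5, N = 19.
Tm = 64.9 + 41·(5 − 16.4)/19 = 64.9 + -467.40/19 = 40.3°C.

40.3°C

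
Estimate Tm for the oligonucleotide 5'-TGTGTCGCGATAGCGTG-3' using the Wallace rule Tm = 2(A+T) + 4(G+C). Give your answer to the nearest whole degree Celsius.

54°C

Base counts: A=2, T=5, G=7, C=3 (length 17).
Tm = 2·(2+5) + 4·(7+3) = 2·7 + 4·10 = 14 + 40 = 54°C.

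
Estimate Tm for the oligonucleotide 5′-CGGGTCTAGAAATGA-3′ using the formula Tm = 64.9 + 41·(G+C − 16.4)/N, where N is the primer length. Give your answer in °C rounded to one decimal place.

Base counts: A=5, T=3, G=5, C=2; G+C = 7, N = 15.
Tm = 64.9 + 41·(7 − 16.4)/15 = 64.9 + -385.40/15 = 39.2°C.

39.2°C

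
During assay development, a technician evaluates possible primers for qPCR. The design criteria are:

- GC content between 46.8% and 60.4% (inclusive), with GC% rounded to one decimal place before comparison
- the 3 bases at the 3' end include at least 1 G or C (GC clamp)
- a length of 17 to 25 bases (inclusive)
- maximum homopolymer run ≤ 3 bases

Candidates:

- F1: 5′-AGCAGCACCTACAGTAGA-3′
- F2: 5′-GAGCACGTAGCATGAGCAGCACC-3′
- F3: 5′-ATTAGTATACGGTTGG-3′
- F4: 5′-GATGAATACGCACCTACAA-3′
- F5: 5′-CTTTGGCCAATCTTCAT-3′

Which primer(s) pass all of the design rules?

F1 only.

F1 (18 nt, A=7 T=2 G=4 C=5): GC 9/18 = 50.0% ✓; 3' end AGA has 1 G/C ✓; length 18 ✓; longest run = 2 ✓ — passes.
F2 (23 nt, A=7 T=2 G=7 C=7): GC 14/23 = 60.9%, outside 46.8–60.4% ✗; 3' end ACC has 2 G/C ✓; length 23 ✓; longest run = 2 ✓ — fails.
F3 (16 nt, A=4 T=6 G=5 C=1): GC 6/16 = 37.5%, outside 46.8–60.4% ✗; 3' end TGG has 2 G/C ✓; length 16, outside 17–25 ✗; longest run = 2 ✓ — fails.
F4 (19 nt, A=8 T=3 G=3 C=5): GC 8/19 = 42.1%, outside 46.8–60.4% ✗; 3' end CAA has 1 G/C ✓; length 19 ✓; longest run = 2 ✓ — fails.
F5 (17 nt, A=3 T=7 G=2 C=5): GC 7/17 = 41.2%, outside 46.8–60.4% ✗; 3' end CAT has 1 G/C ✓; length 17 ✓; longest run = 3 ✓ — fails.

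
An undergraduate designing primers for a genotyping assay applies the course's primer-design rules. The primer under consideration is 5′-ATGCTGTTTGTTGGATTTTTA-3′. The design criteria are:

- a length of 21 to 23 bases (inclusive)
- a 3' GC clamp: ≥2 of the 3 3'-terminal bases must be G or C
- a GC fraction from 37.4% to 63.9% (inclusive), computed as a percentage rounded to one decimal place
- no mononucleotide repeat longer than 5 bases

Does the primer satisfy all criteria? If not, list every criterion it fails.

Fails: GC clamp, GC content.

Base counts: A=3, T=12, G=5, C=1 (length 21).
length: length 21 ✓
GC clamp: 3' end TTA has 0 G/C, need ≥2 ✗
GC content: GC 6/21 = 28.6%, outside 37.4–63.9% ✗
homopolymer run: longest run = 5 ✓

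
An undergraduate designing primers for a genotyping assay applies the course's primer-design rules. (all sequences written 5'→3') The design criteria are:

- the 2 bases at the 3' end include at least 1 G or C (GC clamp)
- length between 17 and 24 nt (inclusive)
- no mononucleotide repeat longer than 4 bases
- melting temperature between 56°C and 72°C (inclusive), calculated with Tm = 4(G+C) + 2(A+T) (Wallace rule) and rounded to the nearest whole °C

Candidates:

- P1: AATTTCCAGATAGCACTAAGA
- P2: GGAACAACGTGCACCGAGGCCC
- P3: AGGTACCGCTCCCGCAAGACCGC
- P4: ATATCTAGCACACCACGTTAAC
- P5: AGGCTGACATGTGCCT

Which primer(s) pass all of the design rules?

P1 and P4.

P1 (21 nt, A=9 T=5 G=3 C=4): 3' end GA has 1 G/C ✓; length 21 ✓; longest run = 3 ✓; Tm = 2·14 + 4·7 = 56°C ✓ — passes.
P2 (22 nt, A=6 T=1 G=7 C=8): 3' end CC has 2 G/C ✓; length 22 ✓; longest run = 3 ✓; Tm = 2·7 + 4·15 = 74°C, outside 56–72°C ✗ — fails.
P3 (23 nt, A=5 T=2 G=6 C=10): 3' end GC has 2 G/C ✓; length 23 ✓; longest run = 3 ✓; Tm = 2·7 + 4·16 = 78°C, outside 56–72°C ✗ — fails.
P4 (22 nt, A=8 T=5 G=2 C=7): 3' end AC has 1 G/C ✓; length 22 ✓; longest run = 2 ✓; Tm = 2·13 + 4·9 = 62°C ✓ — passes.
P5 (16 nt, A=3 T=4 G=5 C=4): 3' end CT has 1 G/C ✓; length 16, outside 17–24 ✗; longest run = 2 ✓; Tm = 2·7 + 4·9 = 50°C, outside 56–72°C ✗ — fails.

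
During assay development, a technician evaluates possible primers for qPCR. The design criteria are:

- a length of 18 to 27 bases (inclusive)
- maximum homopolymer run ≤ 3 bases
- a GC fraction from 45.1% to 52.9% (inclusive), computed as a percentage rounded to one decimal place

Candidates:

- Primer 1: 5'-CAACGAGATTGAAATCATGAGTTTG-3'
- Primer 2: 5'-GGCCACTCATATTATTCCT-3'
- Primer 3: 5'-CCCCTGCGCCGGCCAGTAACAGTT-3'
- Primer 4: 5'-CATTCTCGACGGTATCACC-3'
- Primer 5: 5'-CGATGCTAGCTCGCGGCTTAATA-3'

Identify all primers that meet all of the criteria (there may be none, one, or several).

Primer 4 and Primer 5.

Primer 1 (25 nt, A=9 T=7 G=6 C=3): length 25 ✓; longest run = 3 ✓; GC 9/25 = 36.0%, outside 45.1–52.9% ✗ — fails.
Primer 2 (19 nt, A=4 T=7 G=2 C=6): length 19 ✓; longest run = 2 ✓; GC 8/19 = 42.1%, outside 45.1–52.9% ✗ — fails.
Primer 3 (24 nt, A=4 T=4 G=6 C=10): length 24 ✓; longest run = 4, exceeds 3 ✗; GC 16/24 = 66.7%, outside 45.1–52.9% ✗ — fails.
Primer 4 (19 nt, A=4 T=5 G=3 C=7): length 19 ✓; longest run = 2 ✓; GC 10/19 = 52.6% ✓ — passes.
Primer 5 (23 nt, A=5 T=6 G=6 C=6): length 23 ✓; longest run = 2 ✓; GC 12/23 = 52.2% ✓ — passes.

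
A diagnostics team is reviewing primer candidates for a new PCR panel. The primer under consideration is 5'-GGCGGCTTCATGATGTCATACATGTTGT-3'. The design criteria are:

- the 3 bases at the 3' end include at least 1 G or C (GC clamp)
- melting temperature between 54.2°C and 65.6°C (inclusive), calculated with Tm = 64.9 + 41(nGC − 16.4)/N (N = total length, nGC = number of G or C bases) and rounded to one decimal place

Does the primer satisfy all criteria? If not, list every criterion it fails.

Meets all criteria.

Base counts: A=5, T=10, G=8, C=5 (length 28).
GC clamp: 3' end TGT has 1 G/C ✓
Tm: Tm = 64.9 + 41·(13 − 16.4)/28 = 59.9°C ✓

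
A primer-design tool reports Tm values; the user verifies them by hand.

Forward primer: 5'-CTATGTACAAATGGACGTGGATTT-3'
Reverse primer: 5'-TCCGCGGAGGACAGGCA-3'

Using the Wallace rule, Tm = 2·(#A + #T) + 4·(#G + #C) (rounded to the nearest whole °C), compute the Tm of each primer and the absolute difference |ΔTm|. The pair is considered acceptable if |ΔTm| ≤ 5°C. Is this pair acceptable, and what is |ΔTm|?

|ΔTm| = 8°C; the pair is not acceptable.

Forward: A=7 T=8 G=6 C=3 → Tm = 2·15 + 4·9 = 66°C.
Reverse: A=4 T=1 G=7 C=5 → Tm = 2·5 + 4·12 = 58°C.
|ΔTm| = |66 − 58| = 8°C, > 5°C.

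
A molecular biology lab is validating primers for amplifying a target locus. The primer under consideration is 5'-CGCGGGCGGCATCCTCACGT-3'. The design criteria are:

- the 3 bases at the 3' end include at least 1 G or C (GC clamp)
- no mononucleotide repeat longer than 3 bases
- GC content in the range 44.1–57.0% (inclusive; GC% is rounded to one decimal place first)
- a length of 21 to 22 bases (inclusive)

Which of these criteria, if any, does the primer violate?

Base counts: A=2, T=3, G=7, C=8 (length 20).
GC clamp: 3' end CGT has 2 G/C ✓
homopolymer run: longest run = 3 ✓
GC content: GC 15/20 = 75.0%, outside 44.1–57.0% ✗
length: length 20, outside 21–22 ✗

Fails: GC content, length.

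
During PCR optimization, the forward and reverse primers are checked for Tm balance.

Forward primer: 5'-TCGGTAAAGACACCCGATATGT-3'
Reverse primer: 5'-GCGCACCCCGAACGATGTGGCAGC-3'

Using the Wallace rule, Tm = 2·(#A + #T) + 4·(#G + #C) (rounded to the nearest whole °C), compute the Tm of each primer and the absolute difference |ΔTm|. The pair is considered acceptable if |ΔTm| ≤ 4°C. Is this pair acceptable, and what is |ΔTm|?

|ΔTm| = 18°C; the pair is not acceptable.

Forward: A=7 T=5 G=5 C=5 → Tm = 2·12 + 4·10 = 64°C.
Reverse: A=5 T=2 G=8 C=9 → Tm = 2·7 + 4·17 = 82°C.
|ΔTm| = |64 − 82| = 18°C, > 4°C.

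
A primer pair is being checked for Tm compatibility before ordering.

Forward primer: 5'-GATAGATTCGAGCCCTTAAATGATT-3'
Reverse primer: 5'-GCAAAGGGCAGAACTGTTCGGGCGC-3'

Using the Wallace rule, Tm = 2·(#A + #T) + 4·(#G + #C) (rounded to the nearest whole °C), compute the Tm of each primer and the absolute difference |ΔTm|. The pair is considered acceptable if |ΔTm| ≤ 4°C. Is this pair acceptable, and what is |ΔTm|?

Forward: A=8 T=8 G=5 C=4 → Tm = 2·16 + 4·9 = 68°C.
Reverse: A=6 T=3 G=10 C=6 → Tm = 2·9 + 4·16 = 82°C.
|ΔTm| = |68 − 82| = 14°C, > 4°C.

|ΔTm| = 14°C; the pair is not acceptable.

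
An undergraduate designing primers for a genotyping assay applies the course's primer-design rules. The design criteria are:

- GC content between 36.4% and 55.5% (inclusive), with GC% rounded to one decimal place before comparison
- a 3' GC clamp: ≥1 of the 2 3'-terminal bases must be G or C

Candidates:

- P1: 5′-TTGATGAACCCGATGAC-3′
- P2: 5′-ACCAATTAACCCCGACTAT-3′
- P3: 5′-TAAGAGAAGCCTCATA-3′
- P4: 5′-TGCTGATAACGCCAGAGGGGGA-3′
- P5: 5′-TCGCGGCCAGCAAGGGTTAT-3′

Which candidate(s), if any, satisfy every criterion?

P1 (17 nt, A=5 T=4 G=4 C=4): GC 8/17 = 47.1% ✓; 3' end AC has 1 G/C ✓ — passes.
P2 (19 nt, A=7 T=4 G=1 C=7): GC 8/19 = 42.1% ✓; 3' end AT has 0 G/C, need ≥1 ✗ — fails.
P3 (16 nt, A=7 T=3 G=3 C=3): GC 6/16 = 37.5% ✓; 3' end TA has 0 G/C, need ≥1 ✗ — fails.
P4 (22 nt, A=6 T=3 G=9 C=4): GC 13/22 = 59.1%, outside 36.4–55.5% ✗; 3' end GA has 1 G/C ✓ — fails.
P5 (20 nt, A=4 T=4 G=7 C=5): GC 12/20 = 60.0%, outside 36.4–55.5% ✗; 3' end AT has 0 G/C, need ≥1 ✗ — fails.

P1 only.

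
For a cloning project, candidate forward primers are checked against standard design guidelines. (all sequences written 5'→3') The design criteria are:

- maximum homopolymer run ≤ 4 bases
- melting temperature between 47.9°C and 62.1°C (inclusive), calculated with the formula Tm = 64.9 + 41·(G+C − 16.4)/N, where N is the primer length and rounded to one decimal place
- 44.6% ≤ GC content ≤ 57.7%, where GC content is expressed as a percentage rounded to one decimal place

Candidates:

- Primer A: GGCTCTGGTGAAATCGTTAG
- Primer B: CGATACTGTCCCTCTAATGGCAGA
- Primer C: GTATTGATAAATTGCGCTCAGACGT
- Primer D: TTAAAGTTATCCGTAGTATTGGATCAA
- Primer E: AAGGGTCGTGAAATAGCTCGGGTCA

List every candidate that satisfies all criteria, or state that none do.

Primer A (20 nt, A=4 T=6 G=7 C=3): longest run = 3 ✓; Tm = 64.9 + 41·(10 − 16.4)/20 = 51.8°C ✓; GC 10/20 = 50.0% ✓ — passes.
Primer B (24 nt, A=6 T=6 G=5 C=7): longest run = 3 ✓; Tm = 64.9 + 41·(12 − 16.4)/24 = 57.4°C ✓; GC 12/24 = 50.0% ✓ — passes.
Primer C (25 nt, A=7 T=8 G=6 C=4): longest run = 3 ✓; Tm = 64.9 + 41·(10 − 16.4)/25 = 54.4°C ✓; GC 10/25 = 40.0%, outside 44.6–57.7% ✗ — fails.
Primer D (27 nt, A=9 T=10 G=5 C=3): longest run = 3 ✓; Tm = 64.9 + 41·(8 − 16.4)/27 = 52.1°C ✓; GC 8/27 = 29.6%, outside 44.6–57.7% ✗ — fails.
Primer E (25 nt, A=7 T=5 G=9 C=4): longest run = 3 ✓; Tm = 64.9 + 41·(13 − 16.4)/25 = 59.3°C ✓; GC 13/25 = 52.0% ✓ — passes.

Primer A, Primer B and Primer E.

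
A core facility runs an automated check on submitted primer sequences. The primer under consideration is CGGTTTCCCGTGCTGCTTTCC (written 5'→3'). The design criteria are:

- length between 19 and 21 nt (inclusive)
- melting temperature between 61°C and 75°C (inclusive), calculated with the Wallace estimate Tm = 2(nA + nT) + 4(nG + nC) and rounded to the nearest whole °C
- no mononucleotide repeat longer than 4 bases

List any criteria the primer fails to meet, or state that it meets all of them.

Base counts: A=0, T=8, G=5, C=8 (length 21).
length: length 21 ✓
Tm: Tm = 2·8 + 4·13 = 68°C ✓
homopolymer run: longest run = 3 ✓

Meets all criteria.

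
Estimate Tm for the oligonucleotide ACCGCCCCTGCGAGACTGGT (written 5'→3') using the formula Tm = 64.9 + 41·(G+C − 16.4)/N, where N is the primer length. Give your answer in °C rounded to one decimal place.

60.0°C

Base counts: A=3, T=3, G=6, C=8; G+C = 14, N = 20.
Tm = 64.9 + 41·(14 − 16.4)/20 = 64.9 + -98.40/20 = 60.0°C.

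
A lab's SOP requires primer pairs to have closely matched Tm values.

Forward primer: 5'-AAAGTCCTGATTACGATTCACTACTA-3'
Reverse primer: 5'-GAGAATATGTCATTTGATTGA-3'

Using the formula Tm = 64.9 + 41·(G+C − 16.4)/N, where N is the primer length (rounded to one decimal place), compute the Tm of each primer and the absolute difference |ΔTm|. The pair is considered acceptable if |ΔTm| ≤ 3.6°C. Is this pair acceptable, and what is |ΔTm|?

Forward: G+C = 9, N = 26 → Tm = 64.9 + 41·(9 − 16.4)/26 = 53.2°C.
Reverse: G+C = 6, N = 21 → Tm = 64.9 + 41·(6 − 16.4)/21 = 44.6°C.
|ΔTm| = |53.2 − 44.6| = 8.6°C, > 3.6°C.

|ΔTm| = 8.6°C; the pair is not acceptable.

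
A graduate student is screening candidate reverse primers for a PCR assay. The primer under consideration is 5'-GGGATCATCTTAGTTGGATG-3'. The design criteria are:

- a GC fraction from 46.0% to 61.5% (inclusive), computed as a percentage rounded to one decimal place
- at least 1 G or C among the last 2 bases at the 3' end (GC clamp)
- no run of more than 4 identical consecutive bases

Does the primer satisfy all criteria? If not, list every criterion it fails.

Fails: GC content.

Base counts: A=4, T=7, G=7, C=2 (length 20).
GC content: GC 9/20 = 45.0%, outside 46.0–61.5% ✗
GC clamp: 3' end TG has 1 G/C ✓
homopolymer run: longest run = 3 ✓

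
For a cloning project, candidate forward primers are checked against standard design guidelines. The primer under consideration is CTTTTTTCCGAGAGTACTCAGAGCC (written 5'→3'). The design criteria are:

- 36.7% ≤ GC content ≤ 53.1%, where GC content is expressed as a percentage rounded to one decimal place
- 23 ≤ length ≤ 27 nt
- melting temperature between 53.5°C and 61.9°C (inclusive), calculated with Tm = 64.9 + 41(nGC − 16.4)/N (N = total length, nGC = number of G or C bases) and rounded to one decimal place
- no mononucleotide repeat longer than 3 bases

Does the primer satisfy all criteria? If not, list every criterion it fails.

Base counts: A=5, T=8, G=5, C=7 (length 25).
GC content: GC 12/25 = 48.0% ✓
length: length 25 ✓
Tm: Tm = 64.9 + 41·(12 − 16.4)/25 = 57.7°C ✓
homopolymer run: longest run = 6, exceeds 3 ✗

Fails: homopolymer run.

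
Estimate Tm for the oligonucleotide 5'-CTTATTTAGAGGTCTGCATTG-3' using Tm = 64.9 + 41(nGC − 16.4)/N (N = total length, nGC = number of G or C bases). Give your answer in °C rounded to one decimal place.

Base counts: A=4, T=9, G=5, C=3; G+C = 8, N = 21.
Tm = 64.9 + 41·(8 − 16.4)/21 = 64.9 + -344.40/21 = 48.5°C.

48.5°C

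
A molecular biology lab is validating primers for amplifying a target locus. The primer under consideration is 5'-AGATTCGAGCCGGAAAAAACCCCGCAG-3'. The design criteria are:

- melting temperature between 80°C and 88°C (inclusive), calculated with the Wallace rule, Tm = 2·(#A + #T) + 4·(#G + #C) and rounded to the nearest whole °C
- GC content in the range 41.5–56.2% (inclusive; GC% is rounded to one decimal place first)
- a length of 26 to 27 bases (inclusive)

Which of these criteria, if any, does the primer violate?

Base counts: A=10, T=2, G=7, C=8 (length 27).
Tm: Tm = 2·12 + 4·15 = 84°C ✓
GC content: GC 15/27 = 55.6% ✓
length: length 27 ✓

Meets all criteria.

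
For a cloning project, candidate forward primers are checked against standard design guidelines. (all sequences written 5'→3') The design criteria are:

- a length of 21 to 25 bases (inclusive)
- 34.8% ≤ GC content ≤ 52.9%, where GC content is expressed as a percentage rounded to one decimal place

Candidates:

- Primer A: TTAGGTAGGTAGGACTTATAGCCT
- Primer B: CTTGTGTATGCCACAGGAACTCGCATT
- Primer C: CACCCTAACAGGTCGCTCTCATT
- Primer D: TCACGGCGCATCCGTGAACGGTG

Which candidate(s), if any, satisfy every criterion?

Primer A (24 nt, A=6 T=8 G=7 C=3): length 24 ✓; GC 10/24 = 41.7% ✓ — passes.
Primer B (27 nt, A=6 T=8 G=6 C=7): length 27, outside 21–25 ✗; GC 13/27 = 48.1% ✓ — fails.
Primer C (23 nt, A=5 T=6 G=3 C=9): length 23 ✓; GC 12/23 = 52.2% ✓ — passes.
Primer D (23 nt, A=4 T=4 G=8 C=7): length 23 ✓; GC 15/23 = 65.2%, outside 34.8–52.9% ✗ — fails.

Primer A and Primer C.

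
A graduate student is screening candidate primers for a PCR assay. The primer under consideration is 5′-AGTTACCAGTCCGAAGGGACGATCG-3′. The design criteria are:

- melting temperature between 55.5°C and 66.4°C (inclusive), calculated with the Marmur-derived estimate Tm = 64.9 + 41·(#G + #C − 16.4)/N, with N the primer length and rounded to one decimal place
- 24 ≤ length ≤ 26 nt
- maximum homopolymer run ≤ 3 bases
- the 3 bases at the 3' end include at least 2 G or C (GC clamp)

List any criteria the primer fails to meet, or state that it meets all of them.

Meets all criteria.

Base counts: A=7, T=4, G=8, C=6 (length 25).
Tm: Tm = 64.9 + 41·(14 − 16.4)/25 = 61.0°C ✓
length: length 25 ✓
homopolymer run: longest run = 3 ✓
GC clamp: 3' end TCG has 2 G/C ✓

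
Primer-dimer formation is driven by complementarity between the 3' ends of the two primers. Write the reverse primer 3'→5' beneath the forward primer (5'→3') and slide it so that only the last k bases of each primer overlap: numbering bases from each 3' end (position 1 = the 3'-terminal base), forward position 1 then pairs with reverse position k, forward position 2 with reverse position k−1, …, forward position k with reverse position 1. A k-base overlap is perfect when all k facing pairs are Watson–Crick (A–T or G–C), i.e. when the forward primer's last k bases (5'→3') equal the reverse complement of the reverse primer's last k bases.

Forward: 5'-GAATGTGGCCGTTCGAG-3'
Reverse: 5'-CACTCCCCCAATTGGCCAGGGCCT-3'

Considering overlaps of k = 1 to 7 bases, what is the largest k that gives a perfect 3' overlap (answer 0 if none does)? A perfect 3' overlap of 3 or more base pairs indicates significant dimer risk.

Last 7 bases (5'→3') — forward …GTTCGAG, reverse …AGGGCCT.
Reverse complement of the reverse primer's last 7 bases: AGGCCCT; its first k bases are the reverse complement of the reverse primer's last k bases, so a perfect k-base overlap needs the forward primer's last k bases to equal them.
Comparing (forward last k vs required): k=1: G vs A ✗; k=2: AG vs AG ✓; k=3: GAG vs AGG ✗; k=4: CGAG vs AGGC ✗; k=5: TCGAG vs AGGCC ✗; k=6: TTCGAG vs AGGCCC ✗; k=7: GTTCGAG vs AGGCCCT ✗.
Only k = 2 is perfect, so the longest perfect 3' overlap is 2.

Longest perfect overlap: 2 complementary base pairs; below the dimer-risk threshold (threshold 3).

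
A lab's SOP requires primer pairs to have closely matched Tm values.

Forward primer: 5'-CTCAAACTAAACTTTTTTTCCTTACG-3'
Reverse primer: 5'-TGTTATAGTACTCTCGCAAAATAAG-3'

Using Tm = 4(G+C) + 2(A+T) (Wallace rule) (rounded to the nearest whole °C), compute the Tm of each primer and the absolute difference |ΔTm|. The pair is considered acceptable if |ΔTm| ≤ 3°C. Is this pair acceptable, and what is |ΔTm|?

Forward: A=7 T=11 G=1 C=7 → Tm = 2·18 + 4·8 = 68°C.
Reverse: A=9 T=8 G=4 C=4 → Tm = 2·17 + 4·8 = 66°C.
|ΔTm| = |68 − 66| = 2°C, ≤ 3°C.

|ΔTm| = 2°C; the pair is acceptable.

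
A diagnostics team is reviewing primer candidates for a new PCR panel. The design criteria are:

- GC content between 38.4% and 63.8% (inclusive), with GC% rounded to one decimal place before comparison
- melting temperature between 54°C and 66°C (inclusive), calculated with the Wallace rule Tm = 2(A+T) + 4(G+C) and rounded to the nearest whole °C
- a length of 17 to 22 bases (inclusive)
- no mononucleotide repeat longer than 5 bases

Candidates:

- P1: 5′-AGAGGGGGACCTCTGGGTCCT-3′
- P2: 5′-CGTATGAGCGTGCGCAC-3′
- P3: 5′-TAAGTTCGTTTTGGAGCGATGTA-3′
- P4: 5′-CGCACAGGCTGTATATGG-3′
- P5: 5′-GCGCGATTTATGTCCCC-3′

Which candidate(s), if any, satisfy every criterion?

P4 and P5.

P1 (21 nt, A=3 T=4 G=9 C=5): GC 14/21 = 66.7%, outside 38.4–63.8% ✗; Tm = 2·7 + 4·14 = 70°C, outside 54–66°C ✗; length 21 ✓; longest run = 5 ✓ — fails.
P2 (17 nt, A=3 T=3 G=6 C=5): GC 11/17 = 64.7%, outside 38.4–63.8% ✗; Tm = 2·6 + 4·11 = 56°C ✓; length 17 ✓; longest run = 1 ✓ — fails.
P3 (23 nt, A=5 T=9 G=7 C=2): GC 9/23 = 39.1% ✓; Tm = 2·14 + 4·9 = 64°C ✓; length 23, outside 17–22 ✗; longest run = 4 ✓ — fails.
P4 (18 nt, A=4 T=4 G=6 C=4): GC 10/18 = 55.6% ✓; Tm = 2·8 + 4·10 = 56°C ✓; length 18 ✓; longest run = 2 ✓ — passes.
P5 (17 nt, A=2 T=5 G=4 C=6): GC 10/17 = 58.8% ✓; Tm = 2·7 + 4·10 = 54°C ✓; length 17 ✓; longest run = 4 ✓ — passes.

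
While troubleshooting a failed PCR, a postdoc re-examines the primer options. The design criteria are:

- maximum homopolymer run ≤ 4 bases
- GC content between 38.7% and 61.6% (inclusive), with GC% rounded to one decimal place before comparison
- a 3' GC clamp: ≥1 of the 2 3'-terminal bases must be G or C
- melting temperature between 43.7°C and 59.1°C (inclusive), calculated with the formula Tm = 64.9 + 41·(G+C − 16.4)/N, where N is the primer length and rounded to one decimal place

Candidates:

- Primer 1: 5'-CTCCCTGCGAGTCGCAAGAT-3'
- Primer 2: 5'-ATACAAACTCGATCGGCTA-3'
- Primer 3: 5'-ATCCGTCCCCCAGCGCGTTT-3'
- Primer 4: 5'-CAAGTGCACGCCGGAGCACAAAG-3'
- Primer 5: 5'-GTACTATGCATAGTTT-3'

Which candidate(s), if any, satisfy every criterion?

Primer 1 (20 nt, A=4 T=4 G=5 C=7): longest run = 3 ✓; GC 12/20 = 60.0% ✓; 3' end AT has 0 G/C, need ≥1 ✗; Tm = 64.9 + 41·(12 − 16.4)/20 = 55.9°C ✓ — fails.
Primer 2 (19 nt, A=7 T=4 G=3 C=5): longest run = 3 ✓; GC 8/19 = 42.1% ✓; 3' end TA has 0 G/C, need ≥1 ✗; Tm = 64.9 + 41·(8 − 16.4)/19 = 46.8°C ✓ — fails.
Primer 3 (20 nt, A=2 T=5 G=4 C=9): longest run = 5, exceeds 4 ✗; GC 13/20 = 65.0%, outside 38.7–61.6% ✗; 3' end TT has 0 G/C, need ≥1 ✗; Tm = 64.9 + 41·(13 − 16.4)/20 = 57.9°C ✓ — fails.
Primer 4 (23 nt, A=8 T=1 G=7 C=7): longest run = 3 ✓; GC 14/23 = 60.9% ✓; 3' end AG has 1 G/C ✓; Tm = 64.9 + 41·(14 − 16.4)/23 = 60.6°C, outside 43.7–59.1°C ✗ — fails.
Primer 5 (16 nt, A=4 T=7 G=3 C=2): longest run = 3 ✓; GC 5/16 = 31.3%, outside 38.7–61.6% ✗; 3' end TT has 0 G/C, need ≥1 ✗; Tm = 64.9 + 41·(5 − 16.4)/16 = 35.7°C, outside 43.7–59.1°C ✗ — fails.

None of the candidates satisfy all criteria.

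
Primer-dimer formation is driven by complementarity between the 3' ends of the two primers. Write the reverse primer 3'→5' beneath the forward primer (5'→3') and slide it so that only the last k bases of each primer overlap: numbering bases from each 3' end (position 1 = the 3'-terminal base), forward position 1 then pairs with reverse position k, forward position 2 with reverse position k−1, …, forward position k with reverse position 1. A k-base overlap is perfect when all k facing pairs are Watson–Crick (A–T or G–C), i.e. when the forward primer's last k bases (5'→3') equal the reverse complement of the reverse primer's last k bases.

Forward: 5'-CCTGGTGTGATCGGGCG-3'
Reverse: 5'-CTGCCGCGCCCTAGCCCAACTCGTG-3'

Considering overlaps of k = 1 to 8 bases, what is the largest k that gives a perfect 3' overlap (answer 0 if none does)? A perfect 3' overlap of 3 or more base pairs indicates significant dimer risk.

Longest perfect overlap: 0 complementary base pairs; below the dimer-risk threshold (threshold 3).

Last 8 bases (5'→3') — forward …ATCGGGCG, reverse …AACTCGTG.
Reverse complement of the reverse primer's last 8 bases: CACGAGTT; its first k bases are the reverse complement of the reverse primer's last k bases, so a perfect k-base overlap needs the forward primer's last k bases to equal them.
Comparing (forward last k vs required): k=1: G vs C ✗; k=2: CG vs CA ✗; k=3: GCG vs CAC ✗; k=4: GGCG vs CACG ✗; k=5: GGGCG vs CACGA ✗; k=6: CGGGCG vs CACGAG ✗; k=7: TCGGGCG vs CACGAGT ✗; k=8: ATCGGGCG vs CACGAGTT ✗.
No overlap length from 1 to 8 is perfect, so the longest perfect 3' overlap is 0.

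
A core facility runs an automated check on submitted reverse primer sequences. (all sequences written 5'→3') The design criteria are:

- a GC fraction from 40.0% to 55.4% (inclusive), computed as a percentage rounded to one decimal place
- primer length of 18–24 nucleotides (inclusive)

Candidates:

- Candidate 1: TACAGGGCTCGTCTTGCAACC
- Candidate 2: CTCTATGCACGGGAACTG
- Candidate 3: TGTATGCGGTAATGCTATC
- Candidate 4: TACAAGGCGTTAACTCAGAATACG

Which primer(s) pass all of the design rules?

Candidate 1 (21 nt, A=4 T=5 G=5 C=7): GC 12/21 = 57.1%, outside 40.0–55.4% ✗; length 21 ✓ — fails.
Candidate 2 (18 nt, A=4 T=4 G=5 C=5): GC 10/18 = 55.6%, outside 40.0–55.4% ✗; length 18 ✓ — fails.
Candidate 3 (19 nt, A=4 T=7 G=5 C=3): GC 8/19 = 42.1% ✓; length 19 ✓ — passes.
Candidate 4 (24 nt, A=9 T=5 G=5 C=5): GC 10/24 = 41.7% ✓; length 24 ✓ — passes.

Candidate 3 and Candidate 4.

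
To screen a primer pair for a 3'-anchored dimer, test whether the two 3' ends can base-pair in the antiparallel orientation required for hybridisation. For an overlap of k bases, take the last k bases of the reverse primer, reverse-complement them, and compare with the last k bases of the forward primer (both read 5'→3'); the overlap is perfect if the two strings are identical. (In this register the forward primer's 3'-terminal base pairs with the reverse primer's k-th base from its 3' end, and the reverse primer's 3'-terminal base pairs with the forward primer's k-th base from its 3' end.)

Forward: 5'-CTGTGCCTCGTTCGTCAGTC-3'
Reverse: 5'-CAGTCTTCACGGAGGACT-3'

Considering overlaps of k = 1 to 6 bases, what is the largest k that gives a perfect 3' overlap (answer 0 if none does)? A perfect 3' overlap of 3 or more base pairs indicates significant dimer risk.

Last 6 bases (5'→3') — forward …TCAGTC, reverse …AGGACT.
Reverse complement of the reverse primer's last 6 bases: AGTCCT; its first k bases are the reverse complement of the reverse primer's last k bases, so a perfect k-base overlap needs the forward primer's last k bases to equal them.
Comparing (forward last k vs required): k=1: C vs A ✗; k=2: TC vs AG ✗; k=3: GTC vs AGT ✗; k=4: AGTC vs AGTC ✓; k=5: CAGTC vs AGTCC ✗; k=6: TCAGTC vs AGTCCT ✗.
Only k = 4 is perfect, so the longest perfect 3' overlap is 4.

Longest perfect overlap: 4 complementary base pairs; significant dimer risk (threshold 3).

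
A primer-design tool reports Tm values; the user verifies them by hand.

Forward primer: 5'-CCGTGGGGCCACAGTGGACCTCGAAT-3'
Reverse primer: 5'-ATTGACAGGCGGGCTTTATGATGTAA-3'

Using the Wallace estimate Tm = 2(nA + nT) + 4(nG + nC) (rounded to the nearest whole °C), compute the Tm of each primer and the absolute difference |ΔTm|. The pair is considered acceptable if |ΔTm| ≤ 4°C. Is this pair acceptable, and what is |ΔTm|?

Forward: A=5 T=4 G=9 C=8 → Tm = 2·9 + 4·17 = 86°C.
Reverse: A=7 T=8 G=8 C=3 → Tm = 2·15 + 4·11 = 74°C.
|ΔTm| = |86 − 74| = 12°C, > 4°C.

|ΔTm| = 12°C; the pair is not acceptable.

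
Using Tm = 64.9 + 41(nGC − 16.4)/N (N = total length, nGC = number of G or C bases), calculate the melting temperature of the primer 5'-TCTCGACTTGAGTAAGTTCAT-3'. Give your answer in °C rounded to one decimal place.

48.5°C

Base counts: A=5, T=8, G=4, C=4; G+C = 8, N = 21.
Tm = 64.9 + 41·(8 − 16.4)/21 = 64.9 + -344.40/21 = 48.5°C.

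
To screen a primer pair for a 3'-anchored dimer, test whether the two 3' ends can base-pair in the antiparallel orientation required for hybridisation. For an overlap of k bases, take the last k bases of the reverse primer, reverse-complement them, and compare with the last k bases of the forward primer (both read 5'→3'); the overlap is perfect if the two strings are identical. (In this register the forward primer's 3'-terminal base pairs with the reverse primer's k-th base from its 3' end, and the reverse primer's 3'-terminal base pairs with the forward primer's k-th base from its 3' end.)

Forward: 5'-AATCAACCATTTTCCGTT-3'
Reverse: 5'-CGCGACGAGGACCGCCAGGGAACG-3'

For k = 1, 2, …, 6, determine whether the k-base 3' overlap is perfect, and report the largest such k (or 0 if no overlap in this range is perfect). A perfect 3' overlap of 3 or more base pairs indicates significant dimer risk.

Last 6 bases (5'→3') — forward …TCCGTT, reverse …GGAACG.
Reverse complement of the reverse primer's last 6 bases: CGTTCC; its first k bases are the reverse complement of the reverse primer's last k bases, so a perfect k-base overlap needs the forward primer's last k bases to equal them.
Comparing (forward last k vs required): k=1: T vs C ✗; k=2: TT vs CG ✗; k=3: GTT vs CGT ✗; k=4: CGTT vs CGTT ✓; k=5: CCGTT vs CGTTC ✗; k=6: TCCGTT vs CGTTCC ✗.
Only k = 4 is perfect, so the longest perfect 3' overlap is 4.

Longest perfect overlap: 4 complementary base pairs; significant dimer risk (threshold 3).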